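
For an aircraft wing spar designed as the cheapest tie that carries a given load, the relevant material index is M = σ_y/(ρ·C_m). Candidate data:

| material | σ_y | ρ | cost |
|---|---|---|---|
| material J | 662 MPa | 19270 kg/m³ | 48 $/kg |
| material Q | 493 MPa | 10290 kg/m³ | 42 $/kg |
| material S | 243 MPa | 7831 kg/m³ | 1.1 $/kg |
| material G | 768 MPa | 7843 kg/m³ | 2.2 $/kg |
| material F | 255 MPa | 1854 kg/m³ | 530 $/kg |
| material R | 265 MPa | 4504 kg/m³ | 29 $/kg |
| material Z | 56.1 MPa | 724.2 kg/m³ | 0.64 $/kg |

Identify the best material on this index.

material Z

Computing M directly (units already consistent):
  material Z: M = 121 kN·m per $
  material G: M = 44.5 kN·m per $
  material S: M = 28.2 kN·m per $
  material R: M = 2.03 kN·m per $
  material Q: M = 1.14 kN·m per $
  material J: M = 0.716 kN·m per $
  material F: M = 0.260 kN·m per $
The maximum is for material Z.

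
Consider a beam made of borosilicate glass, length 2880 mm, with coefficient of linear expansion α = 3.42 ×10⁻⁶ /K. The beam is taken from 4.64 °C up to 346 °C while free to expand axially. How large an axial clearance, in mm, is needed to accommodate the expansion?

3.36 mm

ΔT = 346 − 4.64 = 341.4 K.
ΔL = α·L₀·ΔT = 3.42×10⁻⁶ × 2880 mm × 341.4 K = 3.36 mm.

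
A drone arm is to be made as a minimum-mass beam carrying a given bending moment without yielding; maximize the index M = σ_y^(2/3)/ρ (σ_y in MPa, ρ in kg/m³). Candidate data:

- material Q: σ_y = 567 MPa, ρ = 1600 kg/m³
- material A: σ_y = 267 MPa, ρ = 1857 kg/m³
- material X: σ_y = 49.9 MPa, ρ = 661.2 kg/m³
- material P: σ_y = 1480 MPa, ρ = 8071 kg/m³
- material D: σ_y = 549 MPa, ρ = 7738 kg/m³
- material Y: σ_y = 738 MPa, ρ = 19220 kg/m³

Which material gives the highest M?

material Q

Computing M directly (units already consistent):
  material Q: M = 42.8×10⁻³
  material A: M = 22.3×10⁻³
  material X: M = 20.5×10⁻³
  material P: M = 16.1×10⁻³
  material D: M = 8.66×10⁻³
  material Y: M = 4.25×10⁻³
The maximum is for material Q.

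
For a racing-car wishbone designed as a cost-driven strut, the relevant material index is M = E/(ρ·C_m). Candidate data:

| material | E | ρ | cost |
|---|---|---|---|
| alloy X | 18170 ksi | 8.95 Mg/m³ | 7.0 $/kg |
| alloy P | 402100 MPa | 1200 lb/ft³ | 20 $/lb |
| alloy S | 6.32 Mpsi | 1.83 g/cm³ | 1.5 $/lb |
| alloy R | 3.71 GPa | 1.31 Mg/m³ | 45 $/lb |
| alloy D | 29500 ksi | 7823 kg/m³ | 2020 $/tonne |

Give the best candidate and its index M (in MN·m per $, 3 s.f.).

alloy D, M = 12.9 MN·m per $

After converting to SI:
  alloy X: E = 125.3 GPa, ρ = 8950 kg/m³, cost = 7.000 $/kg
  alloy P: E = 402.1 GPa, ρ = 19220 kg/m³, cost = 44.09 $/kg
  alloy S: E = 43.57 GPa, ρ = 1830 kg/m³, cost = 3.307 $/kg
  alloy R: E = 3.710 GPa, ρ = 1310 kg/m³, cost = 99.21 $/kg
  alloy D: E = 203.4 GPa, ρ = 7823 kg/m³, cost = 2.020 $/kg
  alloy D: M = 12.9 MN·m per $
  alloy S: M = 7.20 MN·m per $
  alloy X: M = 2.00 MN·m per $
  alloy P: M = 0.474 MN·m per $
  alloy R: M = 0.0285 MN·m per $
The maximum is for alloy D.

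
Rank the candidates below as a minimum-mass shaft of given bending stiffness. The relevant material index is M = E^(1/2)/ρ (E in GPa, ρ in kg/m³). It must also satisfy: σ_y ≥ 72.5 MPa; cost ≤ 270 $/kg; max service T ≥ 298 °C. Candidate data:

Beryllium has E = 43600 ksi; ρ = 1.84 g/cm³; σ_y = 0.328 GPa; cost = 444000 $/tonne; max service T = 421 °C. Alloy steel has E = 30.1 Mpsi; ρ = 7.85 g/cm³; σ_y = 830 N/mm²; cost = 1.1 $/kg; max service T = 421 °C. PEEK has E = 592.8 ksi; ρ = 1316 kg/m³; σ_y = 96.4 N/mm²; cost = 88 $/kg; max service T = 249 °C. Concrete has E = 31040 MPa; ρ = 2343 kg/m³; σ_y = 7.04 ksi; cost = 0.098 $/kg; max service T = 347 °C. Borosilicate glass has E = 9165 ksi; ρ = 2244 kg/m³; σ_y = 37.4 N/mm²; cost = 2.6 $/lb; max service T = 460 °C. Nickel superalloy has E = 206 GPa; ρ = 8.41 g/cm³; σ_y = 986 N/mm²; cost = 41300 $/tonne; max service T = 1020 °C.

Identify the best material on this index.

alloy steel

Screen on constraints: σ_y ≥ 72.5 MPa; cost ≤ 270 $/kg; max service T ≥ 298 °C. Survivors: alloy steel, nickel superalloy.
Convert each candidate to consistent units, then evaluate M:
  alloy steel: E = 207.5 GPa, ρ = 7850 kg/m³
  nickel superalloy: E = 206.0 GPa, ρ = 8410 kg/m³
  alloy steel: M = 1.84×10⁻³
  nickel superalloy: M = 1.71×10⁻³
The maximum is for alloy steel.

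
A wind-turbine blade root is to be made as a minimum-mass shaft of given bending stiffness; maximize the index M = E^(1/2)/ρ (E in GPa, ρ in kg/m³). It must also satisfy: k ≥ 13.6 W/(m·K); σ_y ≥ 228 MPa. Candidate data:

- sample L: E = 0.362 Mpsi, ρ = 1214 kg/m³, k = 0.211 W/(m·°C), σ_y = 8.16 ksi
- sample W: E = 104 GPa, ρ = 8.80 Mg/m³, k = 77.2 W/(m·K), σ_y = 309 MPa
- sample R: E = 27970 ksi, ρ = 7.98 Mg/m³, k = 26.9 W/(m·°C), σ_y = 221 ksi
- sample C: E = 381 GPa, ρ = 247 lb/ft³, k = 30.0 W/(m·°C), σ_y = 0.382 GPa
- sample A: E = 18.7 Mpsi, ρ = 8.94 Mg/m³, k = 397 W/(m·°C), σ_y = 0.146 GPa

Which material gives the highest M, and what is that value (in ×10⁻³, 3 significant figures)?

sample C, M = 4.93×10⁻³

Screen on constraints: k ≥ 13.6 W/(m·K); σ_y ≥ 228 MPa. Survivors: sample W, sample R, sample C.
After converting to SI:
  sample W: E = 104.0 GPa, ρ = 8800 kg/m³
  sample R: E = 192.8 GPa, ρ = 7980 kg/m³
  sample C: E = 381.0 GPa, ρ = 3957 kg/m³
  sample C: M = 4.93×10⁻³
  sample R: M = 1.74×10⁻³
  sample W: M = 1.16×10⁻³
Sample C ranks first.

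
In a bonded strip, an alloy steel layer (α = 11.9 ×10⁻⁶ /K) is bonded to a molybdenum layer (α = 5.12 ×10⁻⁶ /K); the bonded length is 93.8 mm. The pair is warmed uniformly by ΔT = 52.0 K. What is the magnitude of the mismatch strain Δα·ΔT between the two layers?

3.53×10⁻⁴

Δα = |11.9 − 5.12|×10⁻⁶/K = 6.78×10⁻⁶/K.
Mismatch strain = Δα·ΔT = 6.78×10⁻⁶ × 52.0 = 3.53×10⁻⁴.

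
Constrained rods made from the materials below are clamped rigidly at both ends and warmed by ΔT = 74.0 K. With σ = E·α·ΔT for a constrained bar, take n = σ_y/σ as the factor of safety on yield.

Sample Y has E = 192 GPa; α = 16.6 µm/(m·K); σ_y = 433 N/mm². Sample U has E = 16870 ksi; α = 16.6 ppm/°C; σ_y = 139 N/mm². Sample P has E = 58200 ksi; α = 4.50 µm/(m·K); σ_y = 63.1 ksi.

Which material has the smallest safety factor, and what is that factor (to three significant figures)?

sample U, n = 0.973

With everything in SI (GPa, ×10⁻⁶/K, MPa):
  sample Y: E = 192.0, α = 16.6, σ_y = 433.0 → σ = 236 MPa, n = 1.84
  sample U: E = 116.3, α = 16.6, σ_y = 139.0 → σ = 143 MPa, n = 0.973
  sample P: E = 401.3, α = 4.50, σ_y = 435.1 → σ = 134 MPa, n = 3.26
Sample U has the lowest safety factor, n = 0.973.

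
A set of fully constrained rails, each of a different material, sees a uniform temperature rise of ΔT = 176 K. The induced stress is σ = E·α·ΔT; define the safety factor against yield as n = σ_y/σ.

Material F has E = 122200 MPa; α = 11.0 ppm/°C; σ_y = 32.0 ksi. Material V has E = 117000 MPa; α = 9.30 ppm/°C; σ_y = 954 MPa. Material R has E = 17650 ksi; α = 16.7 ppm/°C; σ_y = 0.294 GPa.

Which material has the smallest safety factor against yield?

material R

With everything in SI (GPa, ×10⁻⁶/K, MPa):
  material F: E = 122.2, α = 11.0, σ_y = 220.6 → σ = 237 MPa, n = 0.933
  material V: E = 117.0, α = 9.30, σ_y = 954.0 → σ = 192 MPa, n = 4.98
  material R: E = 121.7, α = 16.7, σ_y = 294.0 → σ = 358 MPa, n = 0.822
The minimum is material R at n = 0.822.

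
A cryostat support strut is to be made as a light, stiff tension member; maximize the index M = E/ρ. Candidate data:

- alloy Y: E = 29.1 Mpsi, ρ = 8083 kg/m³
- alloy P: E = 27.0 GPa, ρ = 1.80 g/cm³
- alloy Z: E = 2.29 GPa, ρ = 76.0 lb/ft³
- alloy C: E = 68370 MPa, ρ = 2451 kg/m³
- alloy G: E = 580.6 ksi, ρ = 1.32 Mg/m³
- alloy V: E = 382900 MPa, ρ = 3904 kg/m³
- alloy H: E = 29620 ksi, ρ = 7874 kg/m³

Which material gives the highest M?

alloy V

Putting every candidate on a common basis:
  alloy Y: E = 200.6 GPa, ρ = 8083 kg/m³
  alloy P: E = 27.00 GPa, ρ = 1800 kg/m³
  alloy Z: E = 2.290 GPa, ρ = 1217 kg/m³
  alloy C: E = 68.37 GPa, ρ = 2451 kg/m³
  alloy G: E = 4.003 GPa, ρ = 1320 kg/m³
  alloy V: E = 382.9 GPa, ρ = 3904 kg/m³
  alloy H: E = 204.2 GPa, ρ = 7874 kg/m³
  alloy V: M = 98.1 MN·m/kg
  alloy C: M = 27.9 MN·m/kg
  alloy H: M = 25.9 MN·m/kg
  alloy Y: M = 24.8 MN·m/kg
  alloy P: M = 15.0 MN·m/kg
  alloy G: M = 3.03 MN·m/kg
  alloy Z: M = 1.88 MN·m/kg
The maximum is for alloy V.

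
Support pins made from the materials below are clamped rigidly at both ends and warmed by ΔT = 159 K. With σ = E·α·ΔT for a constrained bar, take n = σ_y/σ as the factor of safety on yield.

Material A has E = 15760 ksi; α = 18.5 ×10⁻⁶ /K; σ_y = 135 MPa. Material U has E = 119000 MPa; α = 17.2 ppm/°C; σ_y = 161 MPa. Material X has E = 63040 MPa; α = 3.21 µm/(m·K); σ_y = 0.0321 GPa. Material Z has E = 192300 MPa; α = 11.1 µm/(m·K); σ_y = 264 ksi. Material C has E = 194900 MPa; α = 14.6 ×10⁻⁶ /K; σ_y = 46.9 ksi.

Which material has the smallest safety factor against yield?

With everything in SI (GPa, ×10⁻⁶/K, MPa):
  material A: E = 108.7, α = 18.5, σ_y = 135.0 → σ = 320 MPa, n = 0.422
  material U: E = 119.0, α = 17.2, σ_y = 161.0 → σ = 325 MPa, n = 0.495
  material X: E = 63.04, α = 3.21, σ_y = 32.10 → σ = 32.2 MPa, n = 0.998
  material Z: E = 192.3, α = 11.1, σ_y = 1820 → σ = 339 MPa, n = 5.36
  material C: E = 194.9, α = 14.6, σ_y = 323.4 → σ = 452 MPa, n = 0.715
Smallest n: material A with n = 0.422.

material A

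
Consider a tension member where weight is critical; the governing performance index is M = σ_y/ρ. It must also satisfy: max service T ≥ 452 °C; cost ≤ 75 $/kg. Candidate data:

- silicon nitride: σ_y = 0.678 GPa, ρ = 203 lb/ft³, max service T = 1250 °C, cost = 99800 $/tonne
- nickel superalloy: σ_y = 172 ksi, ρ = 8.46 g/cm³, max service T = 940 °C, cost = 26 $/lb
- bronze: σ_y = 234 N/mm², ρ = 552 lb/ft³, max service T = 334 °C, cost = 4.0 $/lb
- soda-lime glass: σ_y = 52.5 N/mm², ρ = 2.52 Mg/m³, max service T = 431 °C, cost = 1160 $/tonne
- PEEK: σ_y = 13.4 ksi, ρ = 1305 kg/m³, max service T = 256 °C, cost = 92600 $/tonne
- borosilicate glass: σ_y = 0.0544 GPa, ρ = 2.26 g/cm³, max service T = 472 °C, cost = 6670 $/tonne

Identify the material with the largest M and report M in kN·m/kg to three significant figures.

Screen on constraints: max service T ≥ 452 °C; cost ≤ 75 $/kg. Survivors: nickel superalloy, borosilicate glass.
In SI units:
  nickel superalloy: σ_y = 1186 MPa, ρ = 8460 kg/m³
  borosilicate glass: σ_y = 54.40 MPa, ρ = 2260 kg/m³
  nickel superalloy: M = 140 kN·m/kg
  borosilicate glass: M = 24.1 kN·m/kg
Nickel superalloy has the largest M.

nickel superalloy, M = 140 kN·m/kg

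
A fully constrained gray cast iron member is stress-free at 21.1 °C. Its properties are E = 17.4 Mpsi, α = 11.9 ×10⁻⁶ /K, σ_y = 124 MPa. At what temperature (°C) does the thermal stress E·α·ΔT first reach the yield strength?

E = 17.4 Mpsi = 120.0 GPa.
E·α·ΔT = 124.0 MPa ⇒ ΔT = 124.0 / (120.0×10³ × 11.9×10⁻⁶) = 86.86 K.
T = 21.1 + 86.86 = 108.0 °C.

108 °C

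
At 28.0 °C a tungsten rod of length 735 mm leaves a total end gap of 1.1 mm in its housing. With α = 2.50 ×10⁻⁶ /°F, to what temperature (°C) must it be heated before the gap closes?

α = 2.50×10⁻⁶/°F × 9/5 = 4.50×10⁻⁶/K.
α·L₀·ΔT = 1.1 mm ⇒ ΔT = 1.1 / (4.50×10⁻⁶ × 735.0) = 332.6 K.
T = 28.0 + 332.6 = 360.6 °C.

361 °C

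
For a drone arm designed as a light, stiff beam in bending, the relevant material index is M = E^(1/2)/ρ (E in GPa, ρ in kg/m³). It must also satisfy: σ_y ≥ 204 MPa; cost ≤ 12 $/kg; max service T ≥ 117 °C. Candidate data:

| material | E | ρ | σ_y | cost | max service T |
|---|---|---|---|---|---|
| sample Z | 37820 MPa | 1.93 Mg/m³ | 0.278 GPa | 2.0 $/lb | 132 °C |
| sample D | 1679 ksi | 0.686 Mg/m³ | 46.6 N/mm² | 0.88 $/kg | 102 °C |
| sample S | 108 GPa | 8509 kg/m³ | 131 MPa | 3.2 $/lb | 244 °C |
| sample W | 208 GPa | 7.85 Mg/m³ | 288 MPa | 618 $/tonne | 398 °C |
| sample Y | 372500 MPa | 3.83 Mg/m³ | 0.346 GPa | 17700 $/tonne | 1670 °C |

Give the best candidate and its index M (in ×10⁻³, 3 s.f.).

sample Z, M = 3.19×10⁻³

Screen on constraints: σ_y ≥ 204 MPa; cost ≤ 12 $/kg; max service T ≥ 117 °C. Survivors: sample Z, sample W.
After converting to SI:
  sample Z: E = 37.82 GPa, ρ = 1930 kg/m³
  sample W: E = 208.0 GPa, ρ = 7850 kg/m³
  sample Z: M = 3.19×10⁻³
  sample W: M = 1.84×10⁻³
Sample Z has the largest M.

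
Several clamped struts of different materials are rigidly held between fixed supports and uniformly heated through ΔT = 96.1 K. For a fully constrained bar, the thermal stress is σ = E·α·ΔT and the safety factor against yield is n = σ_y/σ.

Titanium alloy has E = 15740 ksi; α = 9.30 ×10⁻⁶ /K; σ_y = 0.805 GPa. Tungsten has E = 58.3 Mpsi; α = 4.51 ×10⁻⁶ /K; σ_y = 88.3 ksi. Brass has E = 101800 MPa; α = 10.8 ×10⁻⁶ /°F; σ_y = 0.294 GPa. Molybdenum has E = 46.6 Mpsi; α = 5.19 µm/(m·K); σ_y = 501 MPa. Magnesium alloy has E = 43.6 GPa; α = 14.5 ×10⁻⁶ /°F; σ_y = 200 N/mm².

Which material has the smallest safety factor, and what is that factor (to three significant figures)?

With everything in SI (GPa, ×10⁻⁶/K, MPa):
  titanium alloy: E = 108.5, α = 9.30, σ_y = 805.0 → σ = 97.0 MPa, n = 8.30
  tungsten: E = 402.0, α = 4.51, σ_y = 608.8 → σ = 174 MPa, n = 3.49
  brass: E = 101.8, α = 19.4, σ_y = 294.0 → σ = 190 MPa, n = 1.55
  molybdenum: E = 321.3, α = 5.19, σ_y = 501.0 → σ = 160 MPa, n = 3.13
  magnesium alloy: E = 43.60, α = 26.1, σ_y = 200.0 → σ = 109 MPa, n = 1.83
Brass has the lowest safety factor, n = 1.55.

brass, n = 1.55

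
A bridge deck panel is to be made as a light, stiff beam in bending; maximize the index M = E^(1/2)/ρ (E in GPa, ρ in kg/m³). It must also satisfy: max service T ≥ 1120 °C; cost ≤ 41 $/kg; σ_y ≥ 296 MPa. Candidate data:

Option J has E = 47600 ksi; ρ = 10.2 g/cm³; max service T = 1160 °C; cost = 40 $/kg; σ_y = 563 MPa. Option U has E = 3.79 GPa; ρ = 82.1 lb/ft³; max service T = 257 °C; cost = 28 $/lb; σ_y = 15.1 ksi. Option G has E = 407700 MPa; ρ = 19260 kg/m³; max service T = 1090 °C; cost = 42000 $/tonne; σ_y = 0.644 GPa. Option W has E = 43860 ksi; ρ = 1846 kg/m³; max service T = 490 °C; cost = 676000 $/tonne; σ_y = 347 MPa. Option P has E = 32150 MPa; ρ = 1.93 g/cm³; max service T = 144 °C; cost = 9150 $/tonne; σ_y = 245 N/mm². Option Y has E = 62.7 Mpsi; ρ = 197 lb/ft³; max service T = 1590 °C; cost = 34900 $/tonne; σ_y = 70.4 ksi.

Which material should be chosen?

option Y

Screen on constraints: max service T ≥ 1120 °C; cost ≤ 41 $/kg; σ_y ≥ 296 MPa. Survivors: option J, option Y.
Normalizing units and computing the index:
  option J: E = 328.2 GPa, ρ = 10200 kg/m³
  option Y: E = 432.3 GPa, ρ = 3156 kg/m³
  option Y: M = 6.59×10⁻³
  option J: M = 1.78×10⁻³
Option Y has the largest M.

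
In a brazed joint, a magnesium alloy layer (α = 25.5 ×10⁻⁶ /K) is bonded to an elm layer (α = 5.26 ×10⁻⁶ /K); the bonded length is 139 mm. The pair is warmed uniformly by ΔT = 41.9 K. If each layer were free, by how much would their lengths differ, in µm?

118 µm

Δα = |25.5 − 5.26|×10⁻⁶/K = 20.2×10⁻⁶/K.
ΔL_mismatch = Δα·L·ΔT = 20.2×10⁻⁶ × 139.0 mm × 41.9 K = 118 µm.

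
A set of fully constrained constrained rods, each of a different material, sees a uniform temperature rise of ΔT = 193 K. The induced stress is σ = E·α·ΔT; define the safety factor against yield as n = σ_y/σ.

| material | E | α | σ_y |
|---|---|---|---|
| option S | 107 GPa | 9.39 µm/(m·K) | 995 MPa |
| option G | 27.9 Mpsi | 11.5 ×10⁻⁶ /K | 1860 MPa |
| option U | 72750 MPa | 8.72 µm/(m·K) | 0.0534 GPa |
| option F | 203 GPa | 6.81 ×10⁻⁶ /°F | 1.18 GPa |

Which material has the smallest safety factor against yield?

Per material, after unit conversion:
  option S: E = 107.0, α = 9.39, σ_y = 995.0 → σ = 194 MPa, n = 5.13
  option G: E = 192.4, α = 11.5, σ_y = 1860 → σ = 427 MPa, n = 4.36
  option U: E = 72.75, α = 8.72, σ_y = 53.40 → σ = 122 MPa, n = 0.436
  option F: E = 203.0, α = 12.3, σ_y = 1180 → σ = 480 MPa, n = 2.46
Smallest n: option U with n = 0.436.

option U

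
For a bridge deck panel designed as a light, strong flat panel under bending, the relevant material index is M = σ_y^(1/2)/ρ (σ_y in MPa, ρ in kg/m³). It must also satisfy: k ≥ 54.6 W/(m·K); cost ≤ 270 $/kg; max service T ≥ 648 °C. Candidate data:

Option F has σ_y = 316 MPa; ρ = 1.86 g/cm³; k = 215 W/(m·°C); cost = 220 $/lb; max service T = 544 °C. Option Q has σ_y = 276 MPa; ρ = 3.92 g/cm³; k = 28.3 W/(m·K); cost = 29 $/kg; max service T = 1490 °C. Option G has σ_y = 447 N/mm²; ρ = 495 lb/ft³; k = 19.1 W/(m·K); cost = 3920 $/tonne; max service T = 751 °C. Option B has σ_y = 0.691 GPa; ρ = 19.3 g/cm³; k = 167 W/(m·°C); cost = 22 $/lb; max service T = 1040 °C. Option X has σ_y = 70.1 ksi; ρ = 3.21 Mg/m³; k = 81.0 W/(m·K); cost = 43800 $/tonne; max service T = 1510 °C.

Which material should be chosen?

Screen on constraints: k ≥ 54.6 W/(m·K); cost ≤ 270 $/kg; max service T ≥ 648 °C. Survivors: option B, option X.
Putting every candidate on a common basis:
  option B: σ_y = 691.0 MPa, ρ = 19300 kg/m³
  option X: σ_y = 483.3 MPa, ρ = 3210 kg/m³
  option X: M = 6.85×10⁻³
  option B: M = 1.36×10⁻³
The maximum is for option X.

option X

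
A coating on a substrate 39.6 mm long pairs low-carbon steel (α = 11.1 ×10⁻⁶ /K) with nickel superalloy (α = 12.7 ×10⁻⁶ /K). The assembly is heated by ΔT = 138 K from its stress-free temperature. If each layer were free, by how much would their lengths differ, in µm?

Δα = |11.1 − 12.7|×10⁻⁶/K = 1.60×10⁻⁶/K.
ΔL_mismatch = Δα·L·ΔT = 1.60×10⁻⁶ × 39.6 mm × 138.0 K = 8.74 µm.

8.74 µm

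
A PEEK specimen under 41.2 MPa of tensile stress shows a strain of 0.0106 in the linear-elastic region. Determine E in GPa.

3.89 GPa

E = σ/ε = 41.2 MPa / 0.0106 = 3887 MPa = 3.89 GPa.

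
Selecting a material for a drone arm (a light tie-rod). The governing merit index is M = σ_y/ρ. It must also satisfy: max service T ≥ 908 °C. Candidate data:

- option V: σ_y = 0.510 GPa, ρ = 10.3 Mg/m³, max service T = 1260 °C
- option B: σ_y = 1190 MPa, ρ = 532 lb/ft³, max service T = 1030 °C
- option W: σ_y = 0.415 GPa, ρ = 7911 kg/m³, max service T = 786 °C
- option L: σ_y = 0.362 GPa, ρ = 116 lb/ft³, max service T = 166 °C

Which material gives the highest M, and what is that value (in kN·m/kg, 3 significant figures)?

Screen on constraints: max service T ≥ 908 °C. Survivors: option V, option B.
After converting to SI:
  option V: σ_y = 510.0 MPa, ρ = 10300 kg/m³
  option B: σ_y = 1190 MPa, ρ = 8522 kg/m³
  option B: M = 140 kN·m/kg
  option V: M = 49.5 kN·m/kg
Highest index: option B.

option B, M = 140 kN·m/kg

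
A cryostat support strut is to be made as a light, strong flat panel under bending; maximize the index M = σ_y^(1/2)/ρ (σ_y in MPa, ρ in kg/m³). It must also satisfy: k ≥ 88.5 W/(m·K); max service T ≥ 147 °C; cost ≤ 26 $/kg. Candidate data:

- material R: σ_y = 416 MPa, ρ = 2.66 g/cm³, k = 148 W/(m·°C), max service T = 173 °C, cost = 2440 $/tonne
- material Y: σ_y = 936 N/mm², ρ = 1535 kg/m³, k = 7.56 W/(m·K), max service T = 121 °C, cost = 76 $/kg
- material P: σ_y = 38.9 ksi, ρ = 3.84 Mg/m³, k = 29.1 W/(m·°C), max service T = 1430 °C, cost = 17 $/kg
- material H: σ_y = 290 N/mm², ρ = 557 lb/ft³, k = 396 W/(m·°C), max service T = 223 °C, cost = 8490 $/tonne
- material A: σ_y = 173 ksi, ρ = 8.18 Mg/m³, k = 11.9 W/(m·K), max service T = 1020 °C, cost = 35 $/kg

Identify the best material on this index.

material R

Screen on constraints: k ≥ 88.5 W/(m·K); max service T ≥ 147 °C; cost ≤ 26 $/kg. Survivors: material R, material H.
Putting every candidate on a common basis:
  material R: σ_y = 416.0 MPa, ρ = 2660 kg/m³
  material H: σ_y = 290.0 MPa, ρ = 8922 kg/m³
  material R: M = 7.67×10⁻³
  material H: M = 1.91×10⁻³
The maximum is for material R.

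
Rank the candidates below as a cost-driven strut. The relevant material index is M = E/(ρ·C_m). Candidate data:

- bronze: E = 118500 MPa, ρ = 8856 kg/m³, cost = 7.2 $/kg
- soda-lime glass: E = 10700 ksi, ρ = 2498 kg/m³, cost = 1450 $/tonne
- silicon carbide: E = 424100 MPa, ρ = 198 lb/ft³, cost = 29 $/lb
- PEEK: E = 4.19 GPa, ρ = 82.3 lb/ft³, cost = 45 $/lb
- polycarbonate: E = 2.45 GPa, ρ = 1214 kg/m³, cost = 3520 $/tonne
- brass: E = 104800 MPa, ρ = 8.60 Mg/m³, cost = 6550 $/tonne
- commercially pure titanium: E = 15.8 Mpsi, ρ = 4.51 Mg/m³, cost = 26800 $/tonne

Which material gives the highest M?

soda-lime glass

Putting every candidate on a common basis:
  bronze: E = 118.5 GPa, ρ = 8856 kg/m³, cost = 7.200 $/kg
  soda-lime glass: E = 73.77 GPa, ρ = 2498 kg/m³, cost = 1.450 $/kg
  silicon carbide: E = 424.1 GPa, ρ = 3172 kg/m³, cost = 63.93 $/kg
  PEEK: E = 4.190 GPa, ρ = 1318 kg/m³, cost = 99.21 $/kg
  polycarbonate: E = 2.450 GPa, ρ = 1214 kg/m³, cost = 3.520 $/kg
  brass: E = 104.8 GPa, ρ = 8600 kg/m³, cost = 6.550 $/kg
  commercially pure titanium: E = 108.9 GPa, ρ = 4510 kg/m³, cost = 26.80 $/kg
  soda-lime glass: M = 20.4 MN·m per $
  silicon carbide: M = 2.09 MN·m per $
  brass: M = 1.86 MN·m per $
  bronze: M = 1.86 MN·m per $
  commercially pure titanium: M = 0.901 MN·m per $
  polycarbonate: M = 0.573 MN·m per $
  PEEK: M = 0.0320 MN·m per $
The maximum is for soda-lime glass.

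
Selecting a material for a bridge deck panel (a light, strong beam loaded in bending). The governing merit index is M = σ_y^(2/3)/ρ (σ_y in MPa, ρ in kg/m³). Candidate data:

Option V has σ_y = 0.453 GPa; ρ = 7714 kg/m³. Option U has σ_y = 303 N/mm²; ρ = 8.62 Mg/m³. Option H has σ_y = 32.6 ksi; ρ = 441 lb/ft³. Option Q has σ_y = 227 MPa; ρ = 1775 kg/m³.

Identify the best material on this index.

option Q

Normalizing units and computing the index:
  option V: σ_y = 453.0 MPa, ρ = 7714 kg/m³
  option U: σ_y = 303.0 MPa, ρ = 8620 kg/m³
  option H: σ_y = 224.8 MPa, ρ = 7064 kg/m³
  option Q: σ_y = 227.0 MPa, ρ = 1775 kg/m³
  option Q: M = 21.0×10⁻³
  option V: M = 7.65×10⁻³
  option U: M = 5.23×10⁻³
  option H: M = 5.23×10⁻³
Option Q has the largest M.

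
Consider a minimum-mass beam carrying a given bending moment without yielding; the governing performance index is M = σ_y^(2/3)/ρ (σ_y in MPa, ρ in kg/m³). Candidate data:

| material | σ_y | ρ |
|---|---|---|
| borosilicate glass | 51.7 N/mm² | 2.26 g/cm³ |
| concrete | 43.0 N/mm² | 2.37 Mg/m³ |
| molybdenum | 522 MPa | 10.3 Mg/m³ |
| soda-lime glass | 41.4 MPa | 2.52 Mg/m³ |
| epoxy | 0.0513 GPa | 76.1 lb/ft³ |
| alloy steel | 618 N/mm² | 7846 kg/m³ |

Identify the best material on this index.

In SI units:
  borosilicate glass: σ_y = 51.70 MPa, ρ = 2260 kg/m³
  concrete: σ_y = 43.00 MPa, ρ = 2370 kg/m³
  molybdenum: σ_y = 522.0 MPa, ρ = 10300 kg/m³
  soda-lime glass: σ_y = 41.40 MPa, ρ = 2520 kg/m³
  epoxy: σ_y = 51.30 MPa, ρ = 1219 kg/m³
  alloy steel: σ_y = 618.0 MPa, ρ = 7846 kg/m³
  epoxy: M = 11.3×10⁻³
  alloy steel: M = 9.25×10⁻³
  molybdenum: M = 6.29×10⁻³
  borosilicate glass: M = 6.14×10⁻³
  concrete: M = 5.18×10⁻³
  soda-lime glass: M = 4.75×10⁻³
The maximum is for epoxy.

epoxy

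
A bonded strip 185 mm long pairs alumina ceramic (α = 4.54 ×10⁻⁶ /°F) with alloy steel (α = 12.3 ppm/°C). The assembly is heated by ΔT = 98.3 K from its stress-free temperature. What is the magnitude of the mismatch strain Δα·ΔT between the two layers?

alumina ceramic: α = 4.54×10⁻⁶/°F × 9/5 = 8.17×10⁻⁶/K.
Δα = |8.17 − 12.3|×10⁻⁶/K = 4.13×10⁻⁶/K.
Mismatch strain = Δα·ΔT = 4.13×10⁻⁶ × 98.3 = 4.06×10⁻⁴.

4.06×10⁻⁴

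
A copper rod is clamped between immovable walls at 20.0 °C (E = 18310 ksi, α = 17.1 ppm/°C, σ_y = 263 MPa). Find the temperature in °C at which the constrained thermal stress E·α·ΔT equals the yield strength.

E = 18310 ksi = 126.2 GPa.
E·α·ΔT = 263.0 MPa ⇒ ΔT = 263.0 / (126.2×10³ × 17.1×10⁻⁶) = 121.8 K.
T = 20.0 + 121.8 = 141.8 °C.

142 °C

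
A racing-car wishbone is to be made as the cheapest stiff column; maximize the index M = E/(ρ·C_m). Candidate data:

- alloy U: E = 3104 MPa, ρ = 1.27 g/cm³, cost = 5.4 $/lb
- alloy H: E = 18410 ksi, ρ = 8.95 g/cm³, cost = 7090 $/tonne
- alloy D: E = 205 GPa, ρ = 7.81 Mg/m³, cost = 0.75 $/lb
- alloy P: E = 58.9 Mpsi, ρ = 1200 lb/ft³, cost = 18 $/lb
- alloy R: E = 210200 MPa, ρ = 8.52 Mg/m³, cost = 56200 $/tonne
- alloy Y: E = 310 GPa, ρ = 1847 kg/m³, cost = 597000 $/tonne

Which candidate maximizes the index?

alloy D

Normalizing units and computing the index:
  alloy U: E = 3.104 GPa, ρ = 1270 kg/m³, cost = 11.90 $/kg
  alloy H: E = 126.9 GPa, ρ = 8950 kg/m³, cost = 7.090 $/kg
  alloy D: E = 205.0 GPa, ρ = 7810 kg/m³, cost = 1.653 $/kg
  alloy P: E = 406.1 GPa, ρ = 19220 kg/m³, cost = 39.68 $/kg
  alloy R: E = 210.2 GPa, ρ = 8520 kg/m³, cost = 56.20 $/kg
  alloy Y: E = 310.0 GPa, ρ = 1847 kg/m³, cost = 597.0 $/kg
  alloy D: M = 15.9 MN·m per $
  alloy H: M = 2.00 MN·m per $
  alloy P: M = 0.532 MN·m per $
  alloy R: M = 0.439 MN·m per $
  alloy Y: M = 0.281 MN·m per $
  alloy U: M = 0.205 MN·m per $
Alloy D has the largest M.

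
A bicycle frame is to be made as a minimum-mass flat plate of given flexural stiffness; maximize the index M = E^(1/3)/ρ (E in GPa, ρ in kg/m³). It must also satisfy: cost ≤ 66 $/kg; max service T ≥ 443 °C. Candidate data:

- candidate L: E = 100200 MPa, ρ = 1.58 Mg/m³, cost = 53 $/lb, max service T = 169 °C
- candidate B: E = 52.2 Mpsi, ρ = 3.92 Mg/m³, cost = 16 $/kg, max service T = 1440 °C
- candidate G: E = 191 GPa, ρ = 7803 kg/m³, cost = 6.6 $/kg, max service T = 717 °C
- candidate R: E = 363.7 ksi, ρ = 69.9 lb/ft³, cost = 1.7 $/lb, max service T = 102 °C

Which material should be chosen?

candidate B

Screen on constraints: cost ≤ 66 $/kg; max service T ≥ 443 °C. Survivors: candidate B, candidate G.
Convert each candidate to consistent units, then evaluate M:
  candidate B: E = 359.9 GPa, ρ = 3920 kg/m³
  candidate G: E = 191.0 GPa, ρ = 7803 kg/m³
  candidate B: M = 1.81×10⁻³
  candidate G: M = 0.738×10⁻³
Candidate B has the largest M.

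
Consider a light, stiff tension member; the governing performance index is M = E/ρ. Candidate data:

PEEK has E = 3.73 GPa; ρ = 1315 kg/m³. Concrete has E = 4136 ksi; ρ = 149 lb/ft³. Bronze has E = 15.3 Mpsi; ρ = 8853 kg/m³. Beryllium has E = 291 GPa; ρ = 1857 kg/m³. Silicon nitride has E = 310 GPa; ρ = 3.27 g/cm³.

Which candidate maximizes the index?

After converting to SI:
  PEEK: E = 3.730 GPa, ρ = 1315 kg/m³
  concrete: E = 28.52 GPa, ρ = 2387 kg/m³
  bronze: E = 105.5 GPa, ρ = 8853 kg/m³
  beryllium: E = 291.0 GPa, ρ = 1857 kg/m³
  silicon nitride: E = 310.0 GPa, ρ = 3270 kg/m³
  beryllium: M = 157 MN·m/kg
  silicon nitride: M = 94.8 MN·m/kg
  concrete: M = 11.9 MN·m/kg
  bronze: M = 11.9 MN·m/kg
  PEEK: M = 2.84 MN·m/kg
Beryllium ranks first.

beryllium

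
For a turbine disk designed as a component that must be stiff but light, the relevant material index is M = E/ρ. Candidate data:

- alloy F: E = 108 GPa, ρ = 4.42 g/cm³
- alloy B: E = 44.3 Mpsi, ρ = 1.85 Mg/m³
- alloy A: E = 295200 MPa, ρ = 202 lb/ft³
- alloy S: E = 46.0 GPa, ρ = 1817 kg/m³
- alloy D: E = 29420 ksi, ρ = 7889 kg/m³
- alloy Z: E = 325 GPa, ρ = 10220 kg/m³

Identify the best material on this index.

alloy B

In SI units:
  alloy F: E = 108.0 GPa, ρ = 4420 kg/m³
  alloy B: E = 305.4 GPa, ρ = 1850 kg/m³
  alloy A: E = 295.2 GPa, ρ = 3236 kg/m³
  alloy S: E = 46.00 GPa, ρ = 1817 kg/m³
  alloy D: E = 202.8 GPa, ρ = 7889 kg/m³
  alloy Z: E = 325.0 GPa, ρ = 10220 kg/m³
  alloy B: M = 165 MN·m/kg
  alloy A: M = 91.2 MN·m/kg
  alloy Z: M = 31.8 MN·m/kg
  alloy D: M = 25.7 MN·m/kg
  alloy S: M = 25.3 MN·m/kg
  alloy F: M = 24.4 MN·m/kg
Alloy B has the largest M.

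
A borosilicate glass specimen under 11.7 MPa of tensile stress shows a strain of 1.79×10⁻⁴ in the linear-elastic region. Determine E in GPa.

65.4 GPa

E = σ/ε = 11.7 MPa / 1.79×10⁻⁴ = 65360 MPa = 65.4 GPa.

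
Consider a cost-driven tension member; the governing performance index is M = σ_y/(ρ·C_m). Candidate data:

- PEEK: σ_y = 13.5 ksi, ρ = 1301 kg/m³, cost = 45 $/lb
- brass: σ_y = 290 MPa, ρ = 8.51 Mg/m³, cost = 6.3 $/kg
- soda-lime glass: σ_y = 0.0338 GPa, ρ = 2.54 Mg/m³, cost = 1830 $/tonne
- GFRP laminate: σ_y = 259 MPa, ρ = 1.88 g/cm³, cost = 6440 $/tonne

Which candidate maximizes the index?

In SI units:
  PEEK: σ_y = 93.08 MPa, ρ = 1301 kg/m³, cost = 99.21 $/kg
  brass: σ_y = 290.0 MPa, ρ = 8510 kg/m³, cost = 6.300 $/kg
  soda-lime glass: σ_y = 33.80 MPa, ρ = 2540 kg/m³, cost = 1.830 $/kg
  GFRP laminate: σ_y = 259.0 MPa, ρ = 1880 kg/m³, cost = 6.440 $/kg
  GFRP laminate: M = 21.4 kN·m per $
  soda-lime glass: M = 7.27 kN·m per $
  brass: M = 5.41 kN·m per $
  PEEK: M = 0.721 kN·m per $
GFRP laminate has the largest M.

GFRP laminate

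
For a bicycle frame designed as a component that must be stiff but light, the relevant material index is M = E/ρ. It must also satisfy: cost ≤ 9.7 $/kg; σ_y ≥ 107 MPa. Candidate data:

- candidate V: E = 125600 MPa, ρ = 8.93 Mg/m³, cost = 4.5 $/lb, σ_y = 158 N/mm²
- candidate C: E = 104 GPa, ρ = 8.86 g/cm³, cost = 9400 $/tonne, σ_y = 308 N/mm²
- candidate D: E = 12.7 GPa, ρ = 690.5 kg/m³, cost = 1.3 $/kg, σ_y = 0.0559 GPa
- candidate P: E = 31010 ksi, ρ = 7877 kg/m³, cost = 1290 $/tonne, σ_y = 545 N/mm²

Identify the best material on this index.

Screen on constraints: cost ≤ 9.7 $/kg; σ_y ≥ 107 MPa. Survivors: candidate C, candidate P.
Normalizing units and computing the index:
  candidate C: E = 104.0 GPa, ρ = 8860 kg/m³
  candidate P: E = 213.8 GPa, ρ = 7877 kg/m³
  candidate P: M = 27.1 MN·m/kg
  candidate C: M = 11.7 MN·m/kg
Candidate P has the largest M.

candidate P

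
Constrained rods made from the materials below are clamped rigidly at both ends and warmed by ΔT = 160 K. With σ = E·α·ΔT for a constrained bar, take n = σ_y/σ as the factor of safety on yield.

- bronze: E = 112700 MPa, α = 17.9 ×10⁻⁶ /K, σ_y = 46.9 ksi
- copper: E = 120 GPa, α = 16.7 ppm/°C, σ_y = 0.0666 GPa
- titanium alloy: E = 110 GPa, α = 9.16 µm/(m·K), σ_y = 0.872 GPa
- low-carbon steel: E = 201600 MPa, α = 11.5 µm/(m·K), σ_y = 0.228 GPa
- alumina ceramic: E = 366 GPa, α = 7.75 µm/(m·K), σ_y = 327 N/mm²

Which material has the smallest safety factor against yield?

Converting E to GPa, α to ×10⁻⁶/K, σ_y to MPa, then σ and n for each:
  bronze: E = 112.7, α = 17.9, σ_y = 323.4 → σ = 323 MPa, n = 1.00
  copper: E = 120.0, α = 16.7, σ_y = 66.60 → σ = 321 MPa, n = 0.208
  titanium alloy: E = 110.0, α = 9.16, σ_y = 872.0 → σ = 161 MPa, n = 5.41
  low-carbon steel: E = 201.6, α = 11.5, σ_y = 228.0 → σ = 371 MPa, n = 0.615
  alumina ceramic: E = 366.0, α = 7.75, σ_y = 327.0 → σ = 454 MPa, n = 0.721
Smallest n: copper with n = 0.208.

copper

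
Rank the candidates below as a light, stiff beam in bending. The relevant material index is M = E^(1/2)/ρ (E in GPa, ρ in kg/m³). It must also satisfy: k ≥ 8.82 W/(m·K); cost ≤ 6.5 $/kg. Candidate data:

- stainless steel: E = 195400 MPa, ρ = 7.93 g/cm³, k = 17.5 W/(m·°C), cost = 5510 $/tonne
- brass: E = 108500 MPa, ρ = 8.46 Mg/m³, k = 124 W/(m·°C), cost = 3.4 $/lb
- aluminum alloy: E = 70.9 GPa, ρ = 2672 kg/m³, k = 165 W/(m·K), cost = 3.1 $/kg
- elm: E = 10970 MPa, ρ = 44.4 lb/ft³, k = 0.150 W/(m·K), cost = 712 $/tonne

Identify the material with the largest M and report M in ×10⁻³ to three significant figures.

Screen on constraints: k ≥ 8.82 W/(m·K); cost ≤ 6.5 $/kg. Survivors: stainless steel, aluminum alloy.
Convert each candidate to consistent units, then evaluate M:
  stainless steel: E = 195.4 GPa, ρ = 7930 kg/m³
  aluminum alloy: E = 70.90 GPa, ρ = 2672 kg/m³
  aluminum alloy: M = 3.15×10⁻³
  stainless steel: M = 1.76×10⁻³
Aluminum alloy has the largest M.

aluminum alloy, M = 3.15×10⁻³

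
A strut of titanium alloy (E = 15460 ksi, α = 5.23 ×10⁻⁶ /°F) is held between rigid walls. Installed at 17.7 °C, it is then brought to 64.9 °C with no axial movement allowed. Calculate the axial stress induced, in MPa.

47.4 MPa

E = 15460 ksi = 106.6 GPa.
α = 5.23×10⁻⁶/°F × 9/5 = 9.41×10⁻⁶/K.
ΔT = 47.20 K. Constrained thermal stress σ = E·α·ΔT = 106.6×10³ MPa × 9.41×10⁻⁶ × 47.20 = 47.4 MPa (compressive).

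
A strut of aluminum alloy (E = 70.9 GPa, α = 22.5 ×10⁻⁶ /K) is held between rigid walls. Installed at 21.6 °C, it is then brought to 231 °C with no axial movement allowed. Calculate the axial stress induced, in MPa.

ΔT = 209.4 K. Constrained thermal stress σ = E·α·ΔT = 70.90×10³ MPa × 22.5×10⁻⁶ × 209.4 = 334 MPa (compressive).

334 MPa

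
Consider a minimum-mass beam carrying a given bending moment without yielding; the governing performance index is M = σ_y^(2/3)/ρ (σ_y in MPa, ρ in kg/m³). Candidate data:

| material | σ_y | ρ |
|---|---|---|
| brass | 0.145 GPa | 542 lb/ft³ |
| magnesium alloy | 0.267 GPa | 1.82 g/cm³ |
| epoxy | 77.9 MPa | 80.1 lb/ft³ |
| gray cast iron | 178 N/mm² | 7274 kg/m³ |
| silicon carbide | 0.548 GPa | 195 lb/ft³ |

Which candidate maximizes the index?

In SI units:
  brass: σ_y = 145.0 MPa, ρ = 8682 kg/m³
  magnesium alloy: σ_y = 267.0 MPa, ρ = 1820 kg/m³
  epoxy: σ_y = 77.90 MPa, ρ = 1283 kg/m³
  gray cast iron: σ_y = 178.0 MPa, ρ = 7274 kg/m³
  silicon carbide: σ_y = 548.0 MPa, ρ = 3124 kg/m³
  magnesium alloy: M = 22.8×10⁻³
  silicon carbide: M = 21.4×10⁻³
  epoxy: M = 14.2×10⁻³
  gray cast iron: M = 4.35×10⁻³
  brass: M = 3.18×10⁻³
Magnesium alloy has the largest M.

magnesium alloy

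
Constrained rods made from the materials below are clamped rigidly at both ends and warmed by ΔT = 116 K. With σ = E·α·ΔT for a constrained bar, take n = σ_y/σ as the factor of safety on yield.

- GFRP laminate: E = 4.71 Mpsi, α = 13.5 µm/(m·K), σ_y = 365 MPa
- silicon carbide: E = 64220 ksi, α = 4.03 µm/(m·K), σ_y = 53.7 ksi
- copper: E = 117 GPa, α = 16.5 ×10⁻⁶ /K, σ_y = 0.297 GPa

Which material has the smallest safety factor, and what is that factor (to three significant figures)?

copper, n = 1.33

Converting E to GPa, α to ×10⁻⁶/K, σ_y to MPa, then σ and n for each:
  GFRP laminate: E = 32.47, α = 13.5, σ_y = 365.0 → σ = 50.9 MPa, n = 7.18
  silicon carbide: E = 442.8, α = 4.03, σ_y = 370.2 → σ = 207 MPa, n = 1.79
  copper: E = 117.0, α = 16.5, σ_y = 297.0 → σ = 224 MPa, n = 1.33
Smallest n: copper with n = 1.33.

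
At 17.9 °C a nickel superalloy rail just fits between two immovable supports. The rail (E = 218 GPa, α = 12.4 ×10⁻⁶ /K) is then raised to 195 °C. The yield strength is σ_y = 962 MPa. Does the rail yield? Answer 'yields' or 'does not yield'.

does not yield

ΔT = 177.1 K. Constrained thermal stress σ = E·α·ΔT = 218.0×10³ MPa × 12.4×10⁻⁶ × 177.1 = 479 MPa (compressive).
Compare to σ_y = 962 MPa: σ < σ_y, so it does not yield.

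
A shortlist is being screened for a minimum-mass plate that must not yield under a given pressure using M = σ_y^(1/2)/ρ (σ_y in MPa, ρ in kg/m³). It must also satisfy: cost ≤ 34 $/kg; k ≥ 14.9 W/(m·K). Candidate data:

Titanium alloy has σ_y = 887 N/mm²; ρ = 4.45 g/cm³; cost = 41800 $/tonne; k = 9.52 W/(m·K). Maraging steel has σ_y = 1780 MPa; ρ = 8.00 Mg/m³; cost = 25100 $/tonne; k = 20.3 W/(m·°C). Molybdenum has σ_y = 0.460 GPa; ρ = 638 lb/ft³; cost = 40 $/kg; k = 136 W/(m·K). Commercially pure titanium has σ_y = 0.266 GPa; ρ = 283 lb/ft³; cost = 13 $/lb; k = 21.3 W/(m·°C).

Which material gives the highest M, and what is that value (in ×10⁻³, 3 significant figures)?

maraging steel, M = 5.27×10⁻³

Screen on constraints: cost ≤ 34 $/kg; k ≥ 14.9 W/(m·K). Survivors: maraging steel, commercially pure titanium.
After converting to SI:
  maraging steel: σ_y = 1780 MPa, ρ = 8000 kg/m³
  commercially pure titanium: σ_y = 266.0 MPa, ρ = 4533 kg/m³
  maraging steel: M = 5.27×10⁻³
  commercially pure titanium: M = 3.60×10⁻³
Maraging steel has the largest M.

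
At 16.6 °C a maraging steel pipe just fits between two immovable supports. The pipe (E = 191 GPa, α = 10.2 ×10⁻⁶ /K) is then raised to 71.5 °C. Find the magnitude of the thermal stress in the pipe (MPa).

ΔT = 54.90 K. Constrained thermal stress σ = E·α·ΔT = 191.0×10³ MPa × 10.2×10⁻⁶ × 54.90 = 107 MPa (compressive).

107 MPa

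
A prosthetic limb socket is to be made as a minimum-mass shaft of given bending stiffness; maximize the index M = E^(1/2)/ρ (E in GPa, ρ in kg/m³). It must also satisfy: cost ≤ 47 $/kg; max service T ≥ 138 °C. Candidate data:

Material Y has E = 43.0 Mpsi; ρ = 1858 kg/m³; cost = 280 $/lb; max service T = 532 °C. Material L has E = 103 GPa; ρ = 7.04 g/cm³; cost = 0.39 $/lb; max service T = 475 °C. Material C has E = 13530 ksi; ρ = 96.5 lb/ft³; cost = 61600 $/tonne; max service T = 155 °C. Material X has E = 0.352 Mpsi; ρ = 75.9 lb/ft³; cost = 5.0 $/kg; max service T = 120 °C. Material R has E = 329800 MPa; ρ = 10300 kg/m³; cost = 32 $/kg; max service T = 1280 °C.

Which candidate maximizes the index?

Screen on constraints: cost ≤ 47 $/kg; max service T ≥ 138 °C. Survivors: material L, material R.
After converting to SI:
  material L: E = 103.0 GPa, ρ = 7040 kg/m³
  material R: E = 329.8 GPa, ρ = 10300 kg/m³
  material R: M = 1.76×10⁻³
  material L: M = 1.44×10⁻³
The maximum is for material R.

material R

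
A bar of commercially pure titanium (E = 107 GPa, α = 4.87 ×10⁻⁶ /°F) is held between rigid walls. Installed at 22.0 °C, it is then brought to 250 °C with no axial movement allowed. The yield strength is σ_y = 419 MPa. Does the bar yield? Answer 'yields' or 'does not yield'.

α = 4.87×10⁻⁶/°F × 9/5 = 8.77×10⁻⁶/K.
ΔT = 228.0 K. Constrained thermal stress σ = E·α·ΔT = 107.0×10³ MPa × 8.77×10⁻⁶ × 228.0 = 214 MPa (compressive).
Compare to σ_y = 419 MPa: σ < σ_y, so it does not yield.

does not yield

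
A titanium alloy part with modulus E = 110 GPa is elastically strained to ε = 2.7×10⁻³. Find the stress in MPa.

297 MPa

σ = E·ε = 110000 MPa × 2.7×10⁻³ = 297 MPa.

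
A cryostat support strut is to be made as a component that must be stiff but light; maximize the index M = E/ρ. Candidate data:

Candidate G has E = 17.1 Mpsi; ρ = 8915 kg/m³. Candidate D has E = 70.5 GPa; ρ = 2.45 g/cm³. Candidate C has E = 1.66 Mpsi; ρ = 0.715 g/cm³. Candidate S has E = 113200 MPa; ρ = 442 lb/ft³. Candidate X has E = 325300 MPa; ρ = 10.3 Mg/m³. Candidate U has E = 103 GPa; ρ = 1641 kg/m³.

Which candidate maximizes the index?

candidate U

Convert each candidate to consistent units, then evaluate M:
  candidate G: E = 117.9 GPa, ρ = 8915 kg/m³
  candidate D: E = 70.50 GPa, ρ = 2450 kg/m³
  candidate C: E = 11.45 GPa, ρ = 715.0 kg/m³
  candidate S: E = 113.2 GPa, ρ = 7080 kg/m³
  candidate X: E = 325.3 GPa, ρ = 10300 kg/m³
  candidate U: E = 103.0 GPa, ρ = 1641 kg/m³
  candidate U: M = 62.8 MN·m/kg
  candidate X: M = 31.6 MN·m/kg
  candidate D: M = 28.8 MN·m/kg
  candidate C: M = 16.0 MN·m/kg
  candidate S: M = 16.0 MN·m/kg
  candidate G: M = 13.2 MN·m/kg
Highest index: candidate U.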